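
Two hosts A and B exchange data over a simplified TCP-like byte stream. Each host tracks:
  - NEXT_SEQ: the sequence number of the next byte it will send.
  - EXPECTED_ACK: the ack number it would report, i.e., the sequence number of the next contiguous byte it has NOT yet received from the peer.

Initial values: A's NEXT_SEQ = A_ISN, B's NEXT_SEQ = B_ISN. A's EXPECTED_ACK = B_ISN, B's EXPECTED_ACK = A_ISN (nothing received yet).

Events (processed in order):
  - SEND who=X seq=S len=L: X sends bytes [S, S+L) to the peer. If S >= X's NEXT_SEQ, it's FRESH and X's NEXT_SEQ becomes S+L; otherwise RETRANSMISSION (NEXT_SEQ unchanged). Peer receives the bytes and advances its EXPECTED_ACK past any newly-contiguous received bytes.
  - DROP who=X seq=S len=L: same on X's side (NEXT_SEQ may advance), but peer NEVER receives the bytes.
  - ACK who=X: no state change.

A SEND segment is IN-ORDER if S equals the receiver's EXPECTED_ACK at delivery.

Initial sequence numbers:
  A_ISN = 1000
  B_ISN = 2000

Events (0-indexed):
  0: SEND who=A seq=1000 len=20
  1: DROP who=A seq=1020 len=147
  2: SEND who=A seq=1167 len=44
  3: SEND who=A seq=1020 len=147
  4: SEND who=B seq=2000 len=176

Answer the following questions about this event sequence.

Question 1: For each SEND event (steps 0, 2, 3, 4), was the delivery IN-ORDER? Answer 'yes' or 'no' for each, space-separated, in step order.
Step 0: SEND seq=1000 -> in-order
Step 2: SEND seq=1167 -> out-of-order
Step 3: SEND seq=1020 -> in-order
Step 4: SEND seq=2000 -> in-order

Answer: yes no yes yes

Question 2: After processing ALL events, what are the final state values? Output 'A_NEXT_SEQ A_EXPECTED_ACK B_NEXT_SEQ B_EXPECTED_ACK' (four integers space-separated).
After event 0: A_seq=1020 A_ack=2000 B_seq=2000 B_ack=1020
After event 1: A_seq=1167 A_ack=2000 B_seq=2000 B_ack=1020
After event 2: A_seq=1211 A_ack=2000 B_seq=2000 B_ack=1020
After event 3: A_seq=1211 A_ack=2000 B_seq=2000 B_ack=1211
After event 4: A_seq=1211 A_ack=2176 B_seq=2176 B_ack=1211

Answer: 1211 2176 2176 1211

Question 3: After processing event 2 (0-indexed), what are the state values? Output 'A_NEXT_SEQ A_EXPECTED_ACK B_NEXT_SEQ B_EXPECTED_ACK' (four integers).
After event 0: A_seq=1020 A_ack=2000 B_seq=2000 B_ack=1020
After event 1: A_seq=1167 A_ack=2000 B_seq=2000 B_ack=1020
After event 2: A_seq=1211 A_ack=2000 B_seq=2000 B_ack=1020

1211 2000 2000 1020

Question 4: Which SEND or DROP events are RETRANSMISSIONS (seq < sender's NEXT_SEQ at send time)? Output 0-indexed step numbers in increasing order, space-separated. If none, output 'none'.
Step 0: SEND seq=1000 -> fresh
Step 1: DROP seq=1020 -> fresh
Step 2: SEND seq=1167 -> fresh
Step 3: SEND seq=1020 -> retransmit
Step 4: SEND seq=2000 -> fresh

Answer: 3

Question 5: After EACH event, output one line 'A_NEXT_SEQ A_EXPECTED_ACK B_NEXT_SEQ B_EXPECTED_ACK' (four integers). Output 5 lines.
1020 2000 2000 1020
1167 2000 2000 1020
1211 2000 2000 1020
1211 2000 2000 1211
1211 2176 2176 1211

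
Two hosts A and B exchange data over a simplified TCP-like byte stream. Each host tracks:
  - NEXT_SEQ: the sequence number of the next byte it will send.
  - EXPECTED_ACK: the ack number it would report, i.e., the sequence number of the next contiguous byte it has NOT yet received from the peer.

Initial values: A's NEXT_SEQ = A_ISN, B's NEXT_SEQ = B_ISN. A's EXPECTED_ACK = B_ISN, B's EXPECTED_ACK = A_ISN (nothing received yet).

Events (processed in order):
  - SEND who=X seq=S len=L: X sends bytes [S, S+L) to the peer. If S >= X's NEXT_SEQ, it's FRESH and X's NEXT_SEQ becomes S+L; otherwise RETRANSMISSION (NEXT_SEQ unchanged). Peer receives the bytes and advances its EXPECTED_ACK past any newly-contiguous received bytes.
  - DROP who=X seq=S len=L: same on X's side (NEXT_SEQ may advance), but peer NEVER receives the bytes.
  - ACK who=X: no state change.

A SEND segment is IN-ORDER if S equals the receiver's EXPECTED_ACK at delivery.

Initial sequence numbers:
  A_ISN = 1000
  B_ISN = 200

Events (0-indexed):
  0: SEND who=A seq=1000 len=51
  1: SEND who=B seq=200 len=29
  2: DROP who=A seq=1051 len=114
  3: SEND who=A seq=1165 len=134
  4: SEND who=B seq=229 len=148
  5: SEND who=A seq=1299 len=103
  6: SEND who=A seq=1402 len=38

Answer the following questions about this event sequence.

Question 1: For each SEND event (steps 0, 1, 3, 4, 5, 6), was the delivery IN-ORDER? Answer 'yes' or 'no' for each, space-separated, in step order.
Step 0: SEND seq=1000 -> in-order
Step 1: SEND seq=200 -> in-order
Step 3: SEND seq=1165 -> out-of-order
Step 4: SEND seq=229 -> in-order
Step 5: SEND seq=1299 -> out-of-order
Step 6: SEND seq=1402 -> out-of-order

Answer: yes yes no yes no no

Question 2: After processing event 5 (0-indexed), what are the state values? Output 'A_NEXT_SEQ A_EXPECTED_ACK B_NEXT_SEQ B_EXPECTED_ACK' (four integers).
After event 0: A_seq=1051 A_ack=200 B_seq=200 B_ack=1051
After event 1: A_seq=1051 A_ack=229 B_seq=229 B_ack=1051
After event 2: A_seq=1165 A_ack=229 B_seq=229 B_ack=1051
After event 3: A_seq=1299 A_ack=229 B_seq=229 B_ack=1051
After event 4: A_seq=1299 A_ack=377 B_seq=377 B_ack=1051
After event 5: A_seq=1402 A_ack=377 B_seq=377 B_ack=1051

1402 377 377 1051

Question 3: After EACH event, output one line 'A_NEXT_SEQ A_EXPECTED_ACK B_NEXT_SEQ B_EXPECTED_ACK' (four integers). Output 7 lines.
1051 200 200 1051
1051 229 229 1051
1165 229 229 1051
1299 229 229 1051
1299 377 377 1051
1402 377 377 1051
1440 377 377 1051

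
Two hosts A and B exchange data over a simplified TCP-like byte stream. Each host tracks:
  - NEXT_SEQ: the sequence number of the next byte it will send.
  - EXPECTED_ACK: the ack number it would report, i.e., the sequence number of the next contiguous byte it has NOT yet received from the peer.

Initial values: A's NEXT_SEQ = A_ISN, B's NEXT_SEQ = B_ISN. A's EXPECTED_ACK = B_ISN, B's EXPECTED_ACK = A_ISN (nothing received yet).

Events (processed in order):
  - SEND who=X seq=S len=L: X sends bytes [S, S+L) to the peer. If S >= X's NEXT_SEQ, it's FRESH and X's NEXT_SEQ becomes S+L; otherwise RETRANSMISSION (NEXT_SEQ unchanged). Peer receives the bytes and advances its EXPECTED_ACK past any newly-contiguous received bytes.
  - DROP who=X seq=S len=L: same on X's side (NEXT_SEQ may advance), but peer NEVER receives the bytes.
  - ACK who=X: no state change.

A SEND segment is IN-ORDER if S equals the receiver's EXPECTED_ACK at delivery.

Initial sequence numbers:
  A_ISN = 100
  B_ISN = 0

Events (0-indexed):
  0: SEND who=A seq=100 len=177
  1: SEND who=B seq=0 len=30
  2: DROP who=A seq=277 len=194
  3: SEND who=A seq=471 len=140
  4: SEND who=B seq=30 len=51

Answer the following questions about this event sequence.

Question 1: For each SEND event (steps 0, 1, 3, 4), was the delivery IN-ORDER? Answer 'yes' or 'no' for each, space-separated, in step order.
Step 0: SEND seq=100 -> in-order
Step 1: SEND seq=0 -> in-order
Step 3: SEND seq=471 -> out-of-order
Step 4: SEND seq=30 -> in-order

Answer: yes yes no yes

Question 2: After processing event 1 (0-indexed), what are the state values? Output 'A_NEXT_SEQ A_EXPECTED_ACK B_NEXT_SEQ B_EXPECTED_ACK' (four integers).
After event 0: A_seq=277 A_ack=0 B_seq=0 B_ack=277
After event 1: A_seq=277 A_ack=30 B_seq=30 B_ack=277

277 30 30 277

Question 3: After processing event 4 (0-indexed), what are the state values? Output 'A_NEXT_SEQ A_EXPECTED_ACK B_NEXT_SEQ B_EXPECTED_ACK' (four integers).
After event 0: A_seq=277 A_ack=0 B_seq=0 B_ack=277
After event 1: A_seq=277 A_ack=30 B_seq=30 B_ack=277
After event 2: A_seq=471 A_ack=30 B_seq=30 B_ack=277
After event 3: A_seq=611 A_ack=30 B_seq=30 B_ack=277
After event 4: A_seq=611 A_ack=81 B_seq=81 B_ack=277

611 81 81 277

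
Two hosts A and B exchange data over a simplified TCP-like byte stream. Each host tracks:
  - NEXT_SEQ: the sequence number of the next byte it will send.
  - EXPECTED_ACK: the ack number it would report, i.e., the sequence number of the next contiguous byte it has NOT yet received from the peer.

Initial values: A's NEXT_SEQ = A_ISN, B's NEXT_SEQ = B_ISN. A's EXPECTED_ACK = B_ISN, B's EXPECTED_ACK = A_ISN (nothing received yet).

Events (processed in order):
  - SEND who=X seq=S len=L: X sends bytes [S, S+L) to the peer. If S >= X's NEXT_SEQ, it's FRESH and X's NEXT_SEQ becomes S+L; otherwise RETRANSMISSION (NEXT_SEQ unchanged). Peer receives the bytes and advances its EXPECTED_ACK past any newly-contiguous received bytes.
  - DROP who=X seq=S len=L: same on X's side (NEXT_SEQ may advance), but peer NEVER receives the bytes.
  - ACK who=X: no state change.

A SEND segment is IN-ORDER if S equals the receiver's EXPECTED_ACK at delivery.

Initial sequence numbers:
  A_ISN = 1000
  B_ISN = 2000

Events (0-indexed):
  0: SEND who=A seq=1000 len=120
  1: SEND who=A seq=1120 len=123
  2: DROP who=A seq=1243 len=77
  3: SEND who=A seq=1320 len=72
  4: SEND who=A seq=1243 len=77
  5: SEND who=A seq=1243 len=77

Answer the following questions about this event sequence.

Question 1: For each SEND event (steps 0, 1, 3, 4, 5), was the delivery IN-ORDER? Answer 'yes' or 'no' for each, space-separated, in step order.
Step 0: SEND seq=1000 -> in-order
Step 1: SEND seq=1120 -> in-order
Step 3: SEND seq=1320 -> out-of-order
Step 4: SEND seq=1243 -> in-order
Step 5: SEND seq=1243 -> out-of-order

Answer: yes yes no yes no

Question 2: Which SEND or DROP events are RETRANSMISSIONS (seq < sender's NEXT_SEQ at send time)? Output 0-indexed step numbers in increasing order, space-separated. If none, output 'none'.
Step 0: SEND seq=1000 -> fresh
Step 1: SEND seq=1120 -> fresh
Step 2: DROP seq=1243 -> fresh
Step 3: SEND seq=1320 -> fresh
Step 4: SEND seq=1243 -> retransmit
Step 5: SEND seq=1243 -> retransmit

Answer: 4 5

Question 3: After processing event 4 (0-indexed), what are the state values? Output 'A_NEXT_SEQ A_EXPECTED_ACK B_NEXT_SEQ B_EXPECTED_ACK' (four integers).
After event 0: A_seq=1120 A_ack=2000 B_seq=2000 B_ack=1120
After event 1: A_seq=1243 A_ack=2000 B_seq=2000 B_ack=1243
After event 2: A_seq=1320 A_ack=2000 B_seq=2000 B_ack=1243
After event 3: A_seq=1392 A_ack=2000 B_seq=2000 B_ack=1243
After event 4: A_seq=1392 A_ack=2000 B_seq=2000 B_ack=1392

1392 2000 2000 1392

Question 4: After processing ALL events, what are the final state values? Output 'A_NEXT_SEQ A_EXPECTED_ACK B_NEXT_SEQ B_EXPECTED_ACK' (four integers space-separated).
After event 0: A_seq=1120 A_ack=2000 B_seq=2000 B_ack=1120
After event 1: A_seq=1243 A_ack=2000 B_seq=2000 B_ack=1243
After event 2: A_seq=1320 A_ack=2000 B_seq=2000 B_ack=1243
After event 3: A_seq=1392 A_ack=2000 B_seq=2000 B_ack=1243
After event 4: A_seq=1392 A_ack=2000 B_seq=2000 B_ack=1392
After event 5: A_seq=1392 A_ack=2000 B_seq=2000 B_ack=1392

Answer: 1392 2000 2000 1392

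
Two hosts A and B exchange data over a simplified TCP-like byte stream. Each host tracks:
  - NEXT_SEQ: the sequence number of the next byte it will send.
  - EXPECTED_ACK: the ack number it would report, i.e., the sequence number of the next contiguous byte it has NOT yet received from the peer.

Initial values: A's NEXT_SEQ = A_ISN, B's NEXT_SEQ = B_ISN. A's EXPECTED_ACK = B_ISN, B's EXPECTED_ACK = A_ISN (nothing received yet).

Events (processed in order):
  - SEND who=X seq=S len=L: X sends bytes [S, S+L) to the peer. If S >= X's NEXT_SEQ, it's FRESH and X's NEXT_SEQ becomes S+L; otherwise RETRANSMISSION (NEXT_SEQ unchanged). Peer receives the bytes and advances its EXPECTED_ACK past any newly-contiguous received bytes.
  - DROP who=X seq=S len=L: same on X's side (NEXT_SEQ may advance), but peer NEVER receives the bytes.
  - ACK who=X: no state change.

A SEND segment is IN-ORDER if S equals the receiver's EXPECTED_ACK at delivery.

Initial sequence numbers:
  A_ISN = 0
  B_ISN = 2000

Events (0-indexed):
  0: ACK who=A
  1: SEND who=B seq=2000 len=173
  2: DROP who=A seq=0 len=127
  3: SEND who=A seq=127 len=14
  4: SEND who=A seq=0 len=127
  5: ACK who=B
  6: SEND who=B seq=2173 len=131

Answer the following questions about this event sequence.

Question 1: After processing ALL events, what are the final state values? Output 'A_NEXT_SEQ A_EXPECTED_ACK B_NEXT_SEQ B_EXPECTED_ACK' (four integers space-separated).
Answer: 141 2304 2304 141

Derivation:
After event 0: A_seq=0 A_ack=2000 B_seq=2000 B_ack=0
After event 1: A_seq=0 A_ack=2173 B_seq=2173 B_ack=0
After event 2: A_seq=127 A_ack=2173 B_seq=2173 B_ack=0
After event 3: A_seq=141 A_ack=2173 B_seq=2173 B_ack=0
After event 4: A_seq=141 A_ack=2173 B_seq=2173 B_ack=141
After event 5: A_seq=141 A_ack=2173 B_seq=2173 B_ack=141
After event 6: A_seq=141 A_ack=2304 B_seq=2304 B_ack=141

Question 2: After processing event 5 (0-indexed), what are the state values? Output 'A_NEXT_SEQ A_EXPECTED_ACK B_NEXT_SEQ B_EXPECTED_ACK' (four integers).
After event 0: A_seq=0 A_ack=2000 B_seq=2000 B_ack=0
After event 1: A_seq=0 A_ack=2173 B_seq=2173 B_ack=0
After event 2: A_seq=127 A_ack=2173 B_seq=2173 B_ack=0
After event 3: A_seq=141 A_ack=2173 B_seq=2173 B_ack=0
After event 4: A_seq=141 A_ack=2173 B_seq=2173 B_ack=141
After event 5: A_seq=141 A_ack=2173 B_seq=2173 B_ack=141

141 2173 2173 141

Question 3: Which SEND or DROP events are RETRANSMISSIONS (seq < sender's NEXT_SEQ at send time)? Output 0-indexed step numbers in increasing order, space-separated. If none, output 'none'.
Step 1: SEND seq=2000 -> fresh
Step 2: DROP seq=0 -> fresh
Step 3: SEND seq=127 -> fresh
Step 4: SEND seq=0 -> retransmit
Step 6: SEND seq=2173 -> fresh

Answer: 4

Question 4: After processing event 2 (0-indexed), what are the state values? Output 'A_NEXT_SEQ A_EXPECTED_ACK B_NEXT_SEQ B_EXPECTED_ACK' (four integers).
After event 0: A_seq=0 A_ack=2000 B_seq=2000 B_ack=0
After event 1: A_seq=0 A_ack=2173 B_seq=2173 B_ack=0
After event 2: A_seq=127 A_ack=2173 B_seq=2173 B_ack=0

127 2173 2173 0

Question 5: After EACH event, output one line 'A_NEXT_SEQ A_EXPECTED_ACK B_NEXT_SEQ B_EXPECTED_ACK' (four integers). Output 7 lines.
0 2000 2000 0
0 2173 2173 0
127 2173 2173 0
141 2173 2173 0
141 2173 2173 141
141 2173 2173 141
141 2304 2304 141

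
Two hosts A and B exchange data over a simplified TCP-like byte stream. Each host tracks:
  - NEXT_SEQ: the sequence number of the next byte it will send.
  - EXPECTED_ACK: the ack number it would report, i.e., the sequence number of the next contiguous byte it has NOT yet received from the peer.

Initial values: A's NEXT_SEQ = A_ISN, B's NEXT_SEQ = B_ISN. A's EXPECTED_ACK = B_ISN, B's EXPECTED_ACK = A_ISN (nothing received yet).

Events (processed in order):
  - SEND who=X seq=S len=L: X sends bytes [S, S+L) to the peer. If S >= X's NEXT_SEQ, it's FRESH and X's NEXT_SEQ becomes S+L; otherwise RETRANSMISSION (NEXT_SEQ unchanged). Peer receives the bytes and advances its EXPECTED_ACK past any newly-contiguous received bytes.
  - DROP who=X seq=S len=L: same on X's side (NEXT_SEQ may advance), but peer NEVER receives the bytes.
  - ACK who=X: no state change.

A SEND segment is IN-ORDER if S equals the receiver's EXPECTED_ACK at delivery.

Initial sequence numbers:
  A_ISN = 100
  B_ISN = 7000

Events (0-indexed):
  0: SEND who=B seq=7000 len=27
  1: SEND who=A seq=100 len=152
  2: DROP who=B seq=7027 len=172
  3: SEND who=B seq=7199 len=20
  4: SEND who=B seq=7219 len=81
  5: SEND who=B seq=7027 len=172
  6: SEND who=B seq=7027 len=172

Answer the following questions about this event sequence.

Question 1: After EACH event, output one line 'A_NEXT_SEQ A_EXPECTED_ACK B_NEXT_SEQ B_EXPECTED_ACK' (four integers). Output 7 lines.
100 7027 7027 100
252 7027 7027 252
252 7027 7199 252
252 7027 7219 252
252 7027 7300 252
252 7300 7300 252
252 7300 7300 252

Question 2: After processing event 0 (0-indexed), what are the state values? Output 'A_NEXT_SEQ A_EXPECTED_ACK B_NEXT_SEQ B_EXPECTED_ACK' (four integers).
After event 0: A_seq=100 A_ack=7027 B_seq=7027 B_ack=100

100 7027 7027 100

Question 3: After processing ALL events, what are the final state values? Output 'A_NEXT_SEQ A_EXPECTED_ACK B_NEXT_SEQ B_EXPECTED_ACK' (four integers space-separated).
Answer: 252 7300 7300 252

Derivation:
After event 0: A_seq=100 A_ack=7027 B_seq=7027 B_ack=100
After event 1: A_seq=252 A_ack=7027 B_seq=7027 B_ack=252
After event 2: A_seq=252 A_ack=7027 B_seq=7199 B_ack=252
After event 3: A_seq=252 A_ack=7027 B_seq=7219 B_ack=252
After event 4: A_seq=252 A_ack=7027 B_seq=7300 B_ack=252
After event 5: A_seq=252 A_ack=7300 B_seq=7300 B_ack=252
After event 6: A_seq=252 A_ack=7300 B_seq=7300 B_ack=252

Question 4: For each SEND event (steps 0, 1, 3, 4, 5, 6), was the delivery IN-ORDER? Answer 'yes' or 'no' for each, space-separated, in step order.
Answer: yes yes no no yes no

Derivation:
Step 0: SEND seq=7000 -> in-order
Step 1: SEND seq=100 -> in-order
Step 3: SEND seq=7199 -> out-of-order
Step 4: SEND seq=7219 -> out-of-order
Step 5: SEND seq=7027 -> in-order
Step 6: SEND seq=7027 -> out-of-order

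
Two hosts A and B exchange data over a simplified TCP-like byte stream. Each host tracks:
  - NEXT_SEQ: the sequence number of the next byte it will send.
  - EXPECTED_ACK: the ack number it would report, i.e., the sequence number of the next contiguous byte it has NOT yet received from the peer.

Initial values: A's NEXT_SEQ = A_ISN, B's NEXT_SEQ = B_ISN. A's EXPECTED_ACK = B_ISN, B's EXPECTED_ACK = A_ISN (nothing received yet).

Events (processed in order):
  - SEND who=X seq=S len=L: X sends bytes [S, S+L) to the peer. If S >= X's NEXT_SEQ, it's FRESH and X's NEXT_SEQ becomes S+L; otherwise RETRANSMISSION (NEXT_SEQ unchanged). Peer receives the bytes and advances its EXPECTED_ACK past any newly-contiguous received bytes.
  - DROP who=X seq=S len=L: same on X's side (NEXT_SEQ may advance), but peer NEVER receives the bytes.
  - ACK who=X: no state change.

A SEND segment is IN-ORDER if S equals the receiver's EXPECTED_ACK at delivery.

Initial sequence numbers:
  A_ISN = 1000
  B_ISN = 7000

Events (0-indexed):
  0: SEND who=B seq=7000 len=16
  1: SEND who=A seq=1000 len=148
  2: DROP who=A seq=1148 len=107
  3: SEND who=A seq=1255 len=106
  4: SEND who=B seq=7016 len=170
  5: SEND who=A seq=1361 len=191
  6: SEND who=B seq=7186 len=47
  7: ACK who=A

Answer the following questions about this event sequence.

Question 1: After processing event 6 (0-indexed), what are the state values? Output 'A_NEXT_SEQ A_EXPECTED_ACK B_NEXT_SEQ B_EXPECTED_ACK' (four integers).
After event 0: A_seq=1000 A_ack=7016 B_seq=7016 B_ack=1000
After event 1: A_seq=1148 A_ack=7016 B_seq=7016 B_ack=1148
After event 2: A_seq=1255 A_ack=7016 B_seq=7016 B_ack=1148
After event 3: A_seq=1361 A_ack=7016 B_seq=7016 B_ack=1148
After event 4: A_seq=1361 A_ack=7186 B_seq=7186 B_ack=1148
After event 5: A_seq=1552 A_ack=7186 B_seq=7186 B_ack=1148
After event 6: A_seq=1552 A_ack=7233 B_seq=7233 B_ack=1148

1552 7233 7233 1148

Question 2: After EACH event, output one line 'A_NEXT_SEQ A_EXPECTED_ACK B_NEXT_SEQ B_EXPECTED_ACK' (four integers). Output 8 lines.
1000 7016 7016 1000
1148 7016 7016 1148
1255 7016 7016 1148
1361 7016 7016 1148
1361 7186 7186 1148
1552 7186 7186 1148
1552 7233 7233 1148
1552 7233 7233 1148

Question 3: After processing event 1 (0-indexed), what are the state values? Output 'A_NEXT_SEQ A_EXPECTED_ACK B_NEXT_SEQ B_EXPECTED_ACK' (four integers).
After event 0: A_seq=1000 A_ack=7016 B_seq=7016 B_ack=1000
After event 1: A_seq=1148 A_ack=7016 B_seq=7016 B_ack=1148

1148 7016 7016 1148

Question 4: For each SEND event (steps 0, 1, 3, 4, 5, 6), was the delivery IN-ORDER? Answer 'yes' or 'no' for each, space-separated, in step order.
Step 0: SEND seq=7000 -> in-order
Step 1: SEND seq=1000 -> in-order
Step 3: SEND seq=1255 -> out-of-order
Step 4: SEND seq=7016 -> in-order
Step 5: SEND seq=1361 -> out-of-order
Step 6: SEND seq=7186 -> in-order

Answer: yes yes no yes no yes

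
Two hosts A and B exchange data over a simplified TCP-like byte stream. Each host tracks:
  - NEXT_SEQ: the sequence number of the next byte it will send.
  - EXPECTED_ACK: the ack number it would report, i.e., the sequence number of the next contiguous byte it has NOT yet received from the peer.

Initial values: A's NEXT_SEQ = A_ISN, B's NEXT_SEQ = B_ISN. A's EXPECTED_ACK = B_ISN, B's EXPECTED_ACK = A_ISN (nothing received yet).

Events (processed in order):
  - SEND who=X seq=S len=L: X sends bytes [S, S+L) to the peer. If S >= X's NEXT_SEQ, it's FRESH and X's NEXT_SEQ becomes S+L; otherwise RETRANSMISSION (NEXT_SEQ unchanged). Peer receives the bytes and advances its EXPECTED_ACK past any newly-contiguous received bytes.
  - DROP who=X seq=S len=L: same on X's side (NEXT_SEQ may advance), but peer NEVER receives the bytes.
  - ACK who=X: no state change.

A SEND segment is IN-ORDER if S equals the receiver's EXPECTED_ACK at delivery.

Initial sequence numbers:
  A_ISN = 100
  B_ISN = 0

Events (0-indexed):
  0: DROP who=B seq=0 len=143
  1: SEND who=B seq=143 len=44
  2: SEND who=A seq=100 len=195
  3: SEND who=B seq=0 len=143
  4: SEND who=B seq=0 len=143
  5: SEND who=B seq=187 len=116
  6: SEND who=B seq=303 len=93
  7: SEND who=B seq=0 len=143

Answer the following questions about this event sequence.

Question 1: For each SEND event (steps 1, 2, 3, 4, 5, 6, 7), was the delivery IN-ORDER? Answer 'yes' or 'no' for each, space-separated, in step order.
Step 1: SEND seq=143 -> out-of-order
Step 2: SEND seq=100 -> in-order
Step 3: SEND seq=0 -> in-order
Step 4: SEND seq=0 -> out-of-order
Step 5: SEND seq=187 -> in-order
Step 6: SEND seq=303 -> in-order
Step 7: SEND seq=0 -> out-of-order

Answer: no yes yes no yes yes no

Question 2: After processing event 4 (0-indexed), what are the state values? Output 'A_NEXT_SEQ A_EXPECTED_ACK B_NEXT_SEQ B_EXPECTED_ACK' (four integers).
After event 0: A_seq=100 A_ack=0 B_seq=143 B_ack=100
After event 1: A_seq=100 A_ack=0 B_seq=187 B_ack=100
After event 2: A_seq=295 A_ack=0 B_seq=187 B_ack=295
After event 3: A_seq=295 A_ack=187 B_seq=187 B_ack=295
After event 4: A_seq=295 A_ack=187 B_seq=187 B_ack=295

295 187 187 295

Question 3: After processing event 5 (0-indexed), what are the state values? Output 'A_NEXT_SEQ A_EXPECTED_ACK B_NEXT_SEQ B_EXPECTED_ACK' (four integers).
After event 0: A_seq=100 A_ack=0 B_seq=143 B_ack=100
After event 1: A_seq=100 A_ack=0 B_seq=187 B_ack=100
After event 2: A_seq=295 A_ack=0 B_seq=187 B_ack=295
After event 3: A_seq=295 A_ack=187 B_seq=187 B_ack=295
After event 4: A_seq=295 A_ack=187 B_seq=187 B_ack=295
After event 5: A_seq=295 A_ack=303 B_seq=303 B_ack=295

295 303 303 295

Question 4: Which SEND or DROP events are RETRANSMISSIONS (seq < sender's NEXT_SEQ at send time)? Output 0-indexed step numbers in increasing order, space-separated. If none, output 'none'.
Answer: 3 4 7

Derivation:
Step 0: DROP seq=0 -> fresh
Step 1: SEND seq=143 -> fresh
Step 2: SEND seq=100 -> fresh
Step 3: SEND seq=0 -> retransmit
Step 4: SEND seq=0 -> retransmit
Step 5: SEND seq=187 -> fresh
Step 6: SEND seq=303 -> fresh
Step 7: SEND seq=0 -> retransmit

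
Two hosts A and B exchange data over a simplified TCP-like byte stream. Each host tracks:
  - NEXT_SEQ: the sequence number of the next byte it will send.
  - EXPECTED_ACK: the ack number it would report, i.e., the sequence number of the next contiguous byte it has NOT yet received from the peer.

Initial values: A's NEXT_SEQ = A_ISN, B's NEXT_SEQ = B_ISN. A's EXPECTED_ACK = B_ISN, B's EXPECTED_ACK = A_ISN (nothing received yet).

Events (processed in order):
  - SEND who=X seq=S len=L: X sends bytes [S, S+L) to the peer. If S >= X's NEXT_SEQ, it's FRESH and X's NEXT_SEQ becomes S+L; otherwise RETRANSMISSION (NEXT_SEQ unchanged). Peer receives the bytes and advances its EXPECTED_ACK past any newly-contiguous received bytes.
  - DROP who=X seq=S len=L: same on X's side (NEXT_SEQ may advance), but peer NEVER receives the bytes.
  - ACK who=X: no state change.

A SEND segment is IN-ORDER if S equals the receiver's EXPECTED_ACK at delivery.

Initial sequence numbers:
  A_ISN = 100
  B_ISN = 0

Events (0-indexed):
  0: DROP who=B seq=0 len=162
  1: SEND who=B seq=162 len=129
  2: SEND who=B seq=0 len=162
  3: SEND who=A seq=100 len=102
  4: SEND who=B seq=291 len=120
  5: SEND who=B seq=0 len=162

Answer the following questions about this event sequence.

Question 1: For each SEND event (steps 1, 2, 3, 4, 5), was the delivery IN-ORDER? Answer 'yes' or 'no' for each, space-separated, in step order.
Answer: no yes yes yes no

Derivation:
Step 1: SEND seq=162 -> out-of-order
Step 2: SEND seq=0 -> in-order
Step 3: SEND seq=100 -> in-order
Step 4: SEND seq=291 -> in-order
Step 5: SEND seq=0 -> out-of-order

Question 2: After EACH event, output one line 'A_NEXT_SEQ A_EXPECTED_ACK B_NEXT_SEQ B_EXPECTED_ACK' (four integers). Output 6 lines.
100 0 162 100
100 0 291 100
100 291 291 100
202 291 291 202
202 411 411 202
202 411 411 202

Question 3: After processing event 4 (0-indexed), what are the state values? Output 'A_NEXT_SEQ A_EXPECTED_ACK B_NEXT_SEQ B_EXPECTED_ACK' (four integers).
After event 0: A_seq=100 A_ack=0 B_seq=162 B_ack=100
After event 1: A_seq=100 A_ack=0 B_seq=291 B_ack=100
After event 2: A_seq=100 A_ack=291 B_seq=291 B_ack=100
After event 3: A_seq=202 A_ack=291 B_seq=291 B_ack=202
After event 4: A_seq=202 A_ack=411 B_seq=411 B_ack=202

202 411 411 202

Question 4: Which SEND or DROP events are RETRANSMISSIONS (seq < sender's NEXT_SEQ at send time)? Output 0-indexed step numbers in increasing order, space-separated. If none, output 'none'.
Step 0: DROP seq=0 -> fresh
Step 1: SEND seq=162 -> fresh
Step 2: SEND seq=0 -> retransmit
Step 3: SEND seq=100 -> fresh
Step 4: SEND seq=291 -> fresh
Step 5: SEND seq=0 -> retransmit

Answer: 2 5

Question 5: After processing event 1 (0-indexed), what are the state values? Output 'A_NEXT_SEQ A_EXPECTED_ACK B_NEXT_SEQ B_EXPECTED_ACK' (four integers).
After event 0: A_seq=100 A_ack=0 B_seq=162 B_ack=100
After event 1: A_seq=100 A_ack=0 B_seq=291 B_ack=100

100 0 291 100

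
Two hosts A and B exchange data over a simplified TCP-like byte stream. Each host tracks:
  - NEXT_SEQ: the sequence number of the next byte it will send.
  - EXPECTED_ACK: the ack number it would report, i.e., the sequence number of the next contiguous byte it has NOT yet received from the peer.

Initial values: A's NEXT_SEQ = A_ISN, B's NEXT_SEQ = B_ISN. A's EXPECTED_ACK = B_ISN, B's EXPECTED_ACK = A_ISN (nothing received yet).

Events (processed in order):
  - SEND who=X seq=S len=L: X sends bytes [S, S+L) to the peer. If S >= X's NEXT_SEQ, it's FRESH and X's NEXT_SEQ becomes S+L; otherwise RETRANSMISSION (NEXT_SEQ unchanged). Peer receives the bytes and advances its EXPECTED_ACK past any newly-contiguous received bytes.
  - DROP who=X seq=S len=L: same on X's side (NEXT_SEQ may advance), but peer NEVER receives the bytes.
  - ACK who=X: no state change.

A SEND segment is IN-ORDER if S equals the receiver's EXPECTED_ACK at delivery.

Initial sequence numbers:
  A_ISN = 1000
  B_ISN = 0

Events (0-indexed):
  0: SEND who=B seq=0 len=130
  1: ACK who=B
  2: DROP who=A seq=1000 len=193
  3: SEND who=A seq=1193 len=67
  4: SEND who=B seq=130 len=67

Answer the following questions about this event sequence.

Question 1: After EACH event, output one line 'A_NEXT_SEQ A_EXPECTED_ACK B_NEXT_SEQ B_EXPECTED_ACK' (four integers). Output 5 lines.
1000 130 130 1000
1000 130 130 1000
1193 130 130 1000
1260 130 130 1000
1260 197 197 1000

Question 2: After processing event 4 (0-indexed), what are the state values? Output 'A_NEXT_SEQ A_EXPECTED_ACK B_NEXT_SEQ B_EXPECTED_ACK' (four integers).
After event 0: A_seq=1000 A_ack=130 B_seq=130 B_ack=1000
After event 1: A_seq=1000 A_ack=130 B_seq=130 B_ack=1000
After event 2: A_seq=1193 A_ack=130 B_seq=130 B_ack=1000
After event 3: A_seq=1260 A_ack=130 B_seq=130 B_ack=1000
After event 4: A_seq=1260 A_ack=197 B_seq=197 B_ack=1000

1260 197 197 1000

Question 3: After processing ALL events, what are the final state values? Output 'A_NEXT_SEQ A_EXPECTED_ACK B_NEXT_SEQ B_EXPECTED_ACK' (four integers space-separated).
After event 0: A_seq=1000 A_ack=130 B_seq=130 B_ack=1000
After event 1: A_seq=1000 A_ack=130 B_seq=130 B_ack=1000
After event 2: A_seq=1193 A_ack=130 B_seq=130 B_ack=1000
After event 3: A_seq=1260 A_ack=130 B_seq=130 B_ack=1000
After event 4: A_seq=1260 A_ack=197 B_seq=197 B_ack=1000

Answer: 1260 197 197 1000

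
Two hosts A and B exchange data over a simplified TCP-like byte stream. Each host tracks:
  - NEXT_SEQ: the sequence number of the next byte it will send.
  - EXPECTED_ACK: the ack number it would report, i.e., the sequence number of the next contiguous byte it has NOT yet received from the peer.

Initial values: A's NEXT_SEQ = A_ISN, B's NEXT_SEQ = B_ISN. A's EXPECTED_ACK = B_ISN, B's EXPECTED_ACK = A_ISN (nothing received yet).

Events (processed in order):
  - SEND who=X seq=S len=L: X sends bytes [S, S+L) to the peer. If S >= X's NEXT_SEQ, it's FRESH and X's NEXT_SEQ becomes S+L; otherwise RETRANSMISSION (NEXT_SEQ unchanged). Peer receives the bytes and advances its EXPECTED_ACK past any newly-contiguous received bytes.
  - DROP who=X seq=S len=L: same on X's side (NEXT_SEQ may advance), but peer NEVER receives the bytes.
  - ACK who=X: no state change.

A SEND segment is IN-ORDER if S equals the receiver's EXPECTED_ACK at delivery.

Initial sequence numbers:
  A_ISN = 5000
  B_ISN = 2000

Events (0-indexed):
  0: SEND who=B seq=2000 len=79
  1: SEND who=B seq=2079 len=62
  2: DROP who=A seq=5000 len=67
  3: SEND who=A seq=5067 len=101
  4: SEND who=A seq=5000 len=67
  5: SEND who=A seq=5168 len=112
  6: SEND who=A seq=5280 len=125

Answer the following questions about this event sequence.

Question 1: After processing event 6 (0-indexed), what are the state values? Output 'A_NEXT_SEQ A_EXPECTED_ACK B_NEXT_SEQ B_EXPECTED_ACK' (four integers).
After event 0: A_seq=5000 A_ack=2079 B_seq=2079 B_ack=5000
After event 1: A_seq=5000 A_ack=2141 B_seq=2141 B_ack=5000
After event 2: A_seq=5067 A_ack=2141 B_seq=2141 B_ack=5000
After event 3: A_seq=5168 A_ack=2141 B_seq=2141 B_ack=5000
After event 4: A_seq=5168 A_ack=2141 B_seq=2141 B_ack=5168
After event 5: A_seq=5280 A_ack=2141 B_seq=2141 B_ack=5280
After event 6: A_seq=5405 A_ack=2141 B_seq=2141 B_ack=5405

5405 2141 2141 5405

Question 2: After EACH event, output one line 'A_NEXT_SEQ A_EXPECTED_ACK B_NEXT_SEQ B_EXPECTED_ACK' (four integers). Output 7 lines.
5000 2079 2079 5000
5000 2141 2141 5000
5067 2141 2141 5000
5168 2141 2141 5000
5168 2141 2141 5168
5280 2141 2141 5280
5405 2141 2141 5405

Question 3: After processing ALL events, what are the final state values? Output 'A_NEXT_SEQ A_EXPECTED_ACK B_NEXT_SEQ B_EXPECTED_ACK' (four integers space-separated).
Answer: 5405 2141 2141 5405

Derivation:
After event 0: A_seq=5000 A_ack=2079 B_seq=2079 B_ack=5000
After event 1: A_seq=5000 A_ack=2141 B_seq=2141 B_ack=5000
After event 2: A_seq=5067 A_ack=2141 B_seq=2141 B_ack=5000
After event 3: A_seq=5168 A_ack=2141 B_seq=2141 B_ack=5000
After event 4: A_seq=5168 A_ack=2141 B_seq=2141 B_ack=5168
After event 5: A_seq=5280 A_ack=2141 B_seq=2141 B_ack=5280
After event 6: A_seq=5405 A_ack=2141 B_seq=2141 B_ack=5405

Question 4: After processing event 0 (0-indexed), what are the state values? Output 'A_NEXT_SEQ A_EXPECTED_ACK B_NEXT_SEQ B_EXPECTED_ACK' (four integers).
After event 0: A_seq=5000 A_ack=2079 B_seq=2079 B_ack=5000

5000 2079 2079 5000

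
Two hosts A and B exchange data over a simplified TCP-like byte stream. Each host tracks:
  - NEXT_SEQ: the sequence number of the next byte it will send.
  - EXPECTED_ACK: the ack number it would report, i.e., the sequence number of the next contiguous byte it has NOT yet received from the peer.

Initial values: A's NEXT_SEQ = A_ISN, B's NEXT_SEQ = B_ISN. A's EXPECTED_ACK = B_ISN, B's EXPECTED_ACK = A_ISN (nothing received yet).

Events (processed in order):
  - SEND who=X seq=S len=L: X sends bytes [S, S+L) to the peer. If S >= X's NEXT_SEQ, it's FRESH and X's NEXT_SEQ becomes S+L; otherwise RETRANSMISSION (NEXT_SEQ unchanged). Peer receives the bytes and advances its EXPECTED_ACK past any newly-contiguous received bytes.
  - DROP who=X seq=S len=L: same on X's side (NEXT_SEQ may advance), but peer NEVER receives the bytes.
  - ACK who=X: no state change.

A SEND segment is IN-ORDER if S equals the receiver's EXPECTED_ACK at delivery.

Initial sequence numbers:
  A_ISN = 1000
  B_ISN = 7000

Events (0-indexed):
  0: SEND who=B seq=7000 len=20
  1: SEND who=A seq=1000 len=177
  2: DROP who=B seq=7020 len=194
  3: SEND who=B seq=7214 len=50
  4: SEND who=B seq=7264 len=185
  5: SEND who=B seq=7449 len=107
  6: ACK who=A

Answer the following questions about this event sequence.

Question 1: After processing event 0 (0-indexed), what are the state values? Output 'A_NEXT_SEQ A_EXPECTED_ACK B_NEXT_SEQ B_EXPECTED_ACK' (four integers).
After event 0: A_seq=1000 A_ack=7020 B_seq=7020 B_ack=1000

1000 7020 7020 1000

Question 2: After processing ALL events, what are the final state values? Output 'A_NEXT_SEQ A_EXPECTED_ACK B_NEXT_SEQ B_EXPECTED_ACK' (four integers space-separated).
Answer: 1177 7020 7556 1177

Derivation:
After event 0: A_seq=1000 A_ack=7020 B_seq=7020 B_ack=1000
After event 1: A_seq=1177 A_ack=7020 B_seq=7020 B_ack=1177
After event 2: A_seq=1177 A_ack=7020 B_seq=7214 B_ack=1177
After event 3: A_seq=1177 A_ack=7020 B_seq=7264 B_ack=1177
After event 4: A_seq=1177 A_ack=7020 B_seq=7449 B_ack=1177
After event 5: A_seq=1177 A_ack=7020 B_seq=7556 B_ack=1177
After event 6: A_seq=1177 A_ack=7020 B_seq=7556 B_ack=1177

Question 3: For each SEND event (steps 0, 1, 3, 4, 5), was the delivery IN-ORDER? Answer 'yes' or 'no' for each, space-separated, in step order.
Step 0: SEND seq=7000 -> in-order
Step 1: SEND seq=1000 -> in-order
Step 3: SEND seq=7214 -> out-of-order
Step 4: SEND seq=7264 -> out-of-order
Step 5: SEND seq=7449 -> out-of-order

Answer: yes yes no no no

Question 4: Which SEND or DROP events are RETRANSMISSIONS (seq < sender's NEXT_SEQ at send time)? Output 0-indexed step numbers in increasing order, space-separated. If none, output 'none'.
Step 0: SEND seq=7000 -> fresh
Step 1: SEND seq=1000 -> fresh
Step 2: DROP seq=7020 -> fresh
Step 3: SEND seq=7214 -> fresh
Step 4: SEND seq=7264 -> fresh
Step 5: SEND seq=7449 -> fresh

Answer: none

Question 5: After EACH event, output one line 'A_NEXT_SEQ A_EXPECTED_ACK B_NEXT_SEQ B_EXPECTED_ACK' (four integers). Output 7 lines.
1000 7020 7020 1000
1177 7020 7020 1177
1177 7020 7214 1177
1177 7020 7264 1177
1177 7020 7449 1177
1177 7020 7556 1177
1177 7020 7556 1177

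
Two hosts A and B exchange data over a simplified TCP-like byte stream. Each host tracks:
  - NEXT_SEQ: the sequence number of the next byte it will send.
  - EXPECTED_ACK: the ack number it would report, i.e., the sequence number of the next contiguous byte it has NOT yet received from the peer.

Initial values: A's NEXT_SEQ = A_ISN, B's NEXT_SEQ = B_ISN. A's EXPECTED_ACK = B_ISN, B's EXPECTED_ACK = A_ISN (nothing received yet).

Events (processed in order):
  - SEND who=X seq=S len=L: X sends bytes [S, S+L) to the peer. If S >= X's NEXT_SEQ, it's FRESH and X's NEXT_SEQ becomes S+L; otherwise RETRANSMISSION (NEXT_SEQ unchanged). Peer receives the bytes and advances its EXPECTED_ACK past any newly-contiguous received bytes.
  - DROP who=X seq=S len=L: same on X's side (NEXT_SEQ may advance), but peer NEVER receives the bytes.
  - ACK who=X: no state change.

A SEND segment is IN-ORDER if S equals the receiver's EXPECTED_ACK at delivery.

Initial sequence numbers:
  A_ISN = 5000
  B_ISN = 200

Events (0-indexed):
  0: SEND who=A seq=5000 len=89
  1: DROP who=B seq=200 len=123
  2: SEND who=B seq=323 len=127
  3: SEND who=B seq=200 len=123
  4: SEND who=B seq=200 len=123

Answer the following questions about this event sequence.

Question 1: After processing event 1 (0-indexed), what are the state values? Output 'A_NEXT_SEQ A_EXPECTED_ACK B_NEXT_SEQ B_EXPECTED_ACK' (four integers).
After event 0: A_seq=5089 A_ack=200 B_seq=200 B_ack=5089
After event 1: A_seq=5089 A_ack=200 B_seq=323 B_ack=5089

5089 200 323 5089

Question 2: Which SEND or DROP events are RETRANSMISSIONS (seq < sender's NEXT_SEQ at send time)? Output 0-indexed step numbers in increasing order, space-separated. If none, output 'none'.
Step 0: SEND seq=5000 -> fresh
Step 1: DROP seq=200 -> fresh
Step 2: SEND seq=323 -> fresh
Step 3: SEND seq=200 -> retransmit
Step 4: SEND seq=200 -> retransmit

Answer: 3 4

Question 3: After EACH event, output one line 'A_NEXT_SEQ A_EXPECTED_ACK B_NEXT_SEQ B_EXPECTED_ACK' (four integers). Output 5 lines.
5089 200 200 5089
5089 200 323 5089
5089 200 450 5089
5089 450 450 5089
5089 450 450 5089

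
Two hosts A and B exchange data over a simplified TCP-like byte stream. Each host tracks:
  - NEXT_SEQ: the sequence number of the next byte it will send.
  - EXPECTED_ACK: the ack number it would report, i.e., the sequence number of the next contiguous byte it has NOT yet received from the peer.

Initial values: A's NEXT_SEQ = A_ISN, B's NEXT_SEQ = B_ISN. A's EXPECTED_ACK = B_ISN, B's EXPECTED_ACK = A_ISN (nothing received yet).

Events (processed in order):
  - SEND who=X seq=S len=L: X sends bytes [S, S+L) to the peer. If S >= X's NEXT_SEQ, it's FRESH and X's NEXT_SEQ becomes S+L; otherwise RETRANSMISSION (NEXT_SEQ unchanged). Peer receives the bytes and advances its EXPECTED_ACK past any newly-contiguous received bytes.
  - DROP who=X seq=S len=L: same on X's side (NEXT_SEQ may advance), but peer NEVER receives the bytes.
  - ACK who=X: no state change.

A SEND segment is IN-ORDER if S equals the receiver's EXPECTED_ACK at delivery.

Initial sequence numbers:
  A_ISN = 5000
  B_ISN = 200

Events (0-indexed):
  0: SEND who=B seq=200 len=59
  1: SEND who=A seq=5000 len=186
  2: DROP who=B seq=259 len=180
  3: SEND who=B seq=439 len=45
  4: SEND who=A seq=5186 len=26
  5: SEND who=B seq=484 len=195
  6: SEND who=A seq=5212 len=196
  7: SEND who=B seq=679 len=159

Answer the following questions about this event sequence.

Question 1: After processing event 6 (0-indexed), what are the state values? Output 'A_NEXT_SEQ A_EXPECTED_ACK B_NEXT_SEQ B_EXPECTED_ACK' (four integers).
After event 0: A_seq=5000 A_ack=259 B_seq=259 B_ack=5000
After event 1: A_seq=5186 A_ack=259 B_seq=259 B_ack=5186
After event 2: A_seq=5186 A_ack=259 B_seq=439 B_ack=5186
After event 3: A_seq=5186 A_ack=259 B_seq=484 B_ack=5186
After event 4: A_seq=5212 A_ack=259 B_seq=484 B_ack=5212
After event 5: A_seq=5212 A_ack=259 B_seq=679 B_ack=5212
After event 6: A_seq=5408 A_ack=259 B_seq=679 B_ack=5408

5408 259 679 5408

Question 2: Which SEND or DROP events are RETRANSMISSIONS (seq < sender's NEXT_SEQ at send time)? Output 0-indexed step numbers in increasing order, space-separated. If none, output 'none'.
Step 0: SEND seq=200 -> fresh
Step 1: SEND seq=5000 -> fresh
Step 2: DROP seq=259 -> fresh
Step 3: SEND seq=439 -> fresh
Step 4: SEND seq=5186 -> fresh
Step 5: SEND seq=484 -> fresh
Step 6: SEND seq=5212 -> fresh
Step 7: SEND seq=679 -> fresh

Answer: none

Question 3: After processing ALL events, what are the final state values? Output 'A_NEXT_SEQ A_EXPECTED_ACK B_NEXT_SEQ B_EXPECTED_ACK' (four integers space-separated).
Answer: 5408 259 838 5408

Derivation:
After event 0: A_seq=5000 A_ack=259 B_seq=259 B_ack=5000
After event 1: A_seq=5186 A_ack=259 B_seq=259 B_ack=5186
After event 2: A_seq=5186 A_ack=259 B_seq=439 B_ack=5186
After event 3: A_seq=5186 A_ack=259 B_seq=484 B_ack=5186
After event 4: A_seq=5212 A_ack=259 B_seq=484 B_ack=5212
After event 5: A_seq=5212 A_ack=259 B_seq=679 B_ack=5212
After event 6: A_seq=5408 A_ack=259 B_seq=679 B_ack=5408
After event 7: A_seq=5408 A_ack=259 B_seq=838 B_ack=5408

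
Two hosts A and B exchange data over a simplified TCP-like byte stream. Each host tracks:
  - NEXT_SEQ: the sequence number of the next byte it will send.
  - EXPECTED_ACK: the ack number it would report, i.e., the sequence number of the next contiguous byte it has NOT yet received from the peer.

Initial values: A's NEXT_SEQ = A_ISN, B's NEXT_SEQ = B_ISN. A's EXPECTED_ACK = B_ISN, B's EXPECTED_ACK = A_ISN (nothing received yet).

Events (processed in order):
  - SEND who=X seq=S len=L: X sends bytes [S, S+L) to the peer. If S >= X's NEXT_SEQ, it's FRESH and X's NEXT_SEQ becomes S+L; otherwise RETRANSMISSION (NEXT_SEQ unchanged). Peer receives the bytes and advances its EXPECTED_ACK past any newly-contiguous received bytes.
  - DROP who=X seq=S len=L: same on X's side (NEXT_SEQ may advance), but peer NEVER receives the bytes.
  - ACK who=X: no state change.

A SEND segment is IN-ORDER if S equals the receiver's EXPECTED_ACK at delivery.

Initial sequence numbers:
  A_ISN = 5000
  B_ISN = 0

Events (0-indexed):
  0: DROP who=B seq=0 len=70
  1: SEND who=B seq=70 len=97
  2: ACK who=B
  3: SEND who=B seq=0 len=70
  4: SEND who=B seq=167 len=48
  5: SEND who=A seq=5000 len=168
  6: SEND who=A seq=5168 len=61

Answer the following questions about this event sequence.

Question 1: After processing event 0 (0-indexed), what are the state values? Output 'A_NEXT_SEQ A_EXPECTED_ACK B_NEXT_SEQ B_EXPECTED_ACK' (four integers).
After event 0: A_seq=5000 A_ack=0 B_seq=70 B_ack=5000

5000 0 70 5000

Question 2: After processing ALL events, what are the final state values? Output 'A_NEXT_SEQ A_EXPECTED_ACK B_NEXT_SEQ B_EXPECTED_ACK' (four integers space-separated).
Answer: 5229 215 215 5229

Derivation:
After event 0: A_seq=5000 A_ack=0 B_seq=70 B_ack=5000
After event 1: A_seq=5000 A_ack=0 B_seq=167 B_ack=5000
After event 2: A_seq=5000 A_ack=0 B_seq=167 B_ack=5000
After event 3: A_seq=5000 A_ack=167 B_seq=167 B_ack=5000
After event 4: A_seq=5000 A_ack=215 B_seq=215 B_ack=5000
After event 5: A_seq=5168 A_ack=215 B_seq=215 B_ack=5168
After event 6: A_seq=5229 A_ack=215 B_seq=215 B_ack=5229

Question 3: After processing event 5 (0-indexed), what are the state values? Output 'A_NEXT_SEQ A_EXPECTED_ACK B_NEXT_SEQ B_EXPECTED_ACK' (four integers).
After event 0: A_seq=5000 A_ack=0 B_seq=70 B_ack=5000
After event 1: A_seq=5000 A_ack=0 B_seq=167 B_ack=5000
After event 2: A_seq=5000 A_ack=0 B_seq=167 B_ack=5000
After event 3: A_seq=5000 A_ack=167 B_seq=167 B_ack=5000
After event 4: A_seq=5000 A_ack=215 B_seq=215 B_ack=5000
After event 5: A_seq=5168 A_ack=215 B_seq=215 B_ack=5168

5168 215 215 5168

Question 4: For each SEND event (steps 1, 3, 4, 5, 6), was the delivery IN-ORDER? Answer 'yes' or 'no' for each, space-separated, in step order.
Step 1: SEND seq=70 -> out-of-order
Step 3: SEND seq=0 -> in-order
Step 4: SEND seq=167 -> in-order
Step 5: SEND seq=5000 -> in-order
Step 6: SEND seq=5168 -> in-order

Answer: no yes yes yes yes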